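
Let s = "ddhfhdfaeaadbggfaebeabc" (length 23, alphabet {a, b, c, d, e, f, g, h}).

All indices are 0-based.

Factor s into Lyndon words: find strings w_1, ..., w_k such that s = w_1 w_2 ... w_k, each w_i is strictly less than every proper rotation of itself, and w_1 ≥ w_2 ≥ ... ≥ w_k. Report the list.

["ddhfhdf", "ae", "aadbggfaebeabc"]

emit factor 1: 'ddhfhdf' (i=0, period=7)
emit factor 2: 'ae' (i=7, period=2)
emit factor 3: 'aadbggfaebeabc' (i=9, period=14)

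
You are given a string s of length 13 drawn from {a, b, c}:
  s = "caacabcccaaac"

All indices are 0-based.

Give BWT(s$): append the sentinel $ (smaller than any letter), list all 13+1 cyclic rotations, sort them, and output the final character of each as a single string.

ccaccaaaac$acb

rank  rotation        last
    0  $caacabcccaaac  c
    1  aaac$caacabccc  c
    2  aac$caacabccca  a
    3  aacabcccaaac$c  c
    4  abcccaaac$caac  c
    5  ac$caacabcccaa  a
    6  acabcccaaac$ca  a
    7  bcccaaac$caaca  a
    8  c$caacabcccaaa  a
    9  caaac$caacabcc  c
   10  caacabcccaaac$  $
   11  cabcccaaac$caa  a
   12  ccaaac$caacabc  c
   13  cccaaac$caacab  b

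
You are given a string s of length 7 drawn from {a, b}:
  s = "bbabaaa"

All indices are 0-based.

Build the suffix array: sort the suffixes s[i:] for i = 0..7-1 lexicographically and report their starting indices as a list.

[6, 5, 4, 2, 3, 1, 0]

sorted suffixes:
  #0 SA[0]=6  'a'
  #1 SA[1]=5  'aa'
  #2 SA[2]=4  'aaa'
  #3 SA[3]=2  'abaaa'
  #4 SA[4]=3  'baaa'
  #5 SA[5]=1  'babaaa'
  #6 SA[6]=0  'bbabaaa'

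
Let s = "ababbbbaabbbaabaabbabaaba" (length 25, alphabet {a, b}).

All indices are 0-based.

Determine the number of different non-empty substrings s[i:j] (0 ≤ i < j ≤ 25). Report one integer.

sorted suffixes:
  #0 SA[0]=24  'a'
  #1 SA[1]=21  'aaba'
  #2 SA[2]=12  'aabaabbabaaba'
  #3 SA[3]=15  'aabbabaaba'
  #4 SA[4]=7  'aabbbaabaabbabaaba'
  #5 SA[5]=22  'aba'
  #6 SA[6]=19  'abaaba'
  #7 SA[7]=13  'abaabbabaaba'
  #8 SA[8]=0  'ababbbbaabbbaabaabbabaaba'
  #9 SA[9]=16  'abbabaaba'
  #10 SA[10]=8  'abbbaabaabbabaaba'
  #11 SA[11]=2  'abbbbaabbbaabaabbabaaba'
  #12 SA[12]=23  'ba'
  #13 SA[13]=20  'baaba'
  #14 SA[14]=11  'baabaabbabaaba'
  #15 SA[15]=14  'baabbabaaba'
  #16 SA[16]=6  'baabbbaabaabbabaaba'
  #17 SA[17]=18  'babaaba'
  #18 SA[18]=1  'babbbbaabbbaabaabbabaaba'
  #19 SA[19]=10  'bbaabaabbabaaba'
  #20 SA[20]=5  'bbaabbbaabaabbabaaba'
  #21 SA[21]=17  'bbabaaba'
  #22 SA[22]=9  'bbbaabaabbabaaba'
  #23 SA[23]=4  'bbbaabbbaabaabbabaaba'
  #24 SA[24]=3  'bbbbaabbbaabaabbabaaba'

SA = [24, 21, 12, 15, 7, 22, 19, 13, 0, 16, 8, 2, 23, 20, 11, 14, 6, 18, 1, 10, 5, 17, 9, 4, 3]
rank  pair      lcp
   1  s[24:],s[21:]  1  'a'
   2  s[21:],s[12:]  4  'aaba'
   3  s[12:],s[15:]  3  'aab'
   4  s[15:],s[7:]  4  'aabb'
   5  s[7:],s[22:]  1  'a'
   6  s[22:],s[19:]  3  'aba'
   7  s[19:],s[13:]  5  'abaab'
   8  s[13:],s[0:]  3  'aba'
   9  s[0:],s[16:]  2  'ab'
  10  s[16:],s[8:]  3  'abb'
  11  s[8:],s[2:]  4  'abbb'
  12  s[2:],s[23:]  0  ''
  13  s[23:],s[20:]  2  'ba'
  14  s[20:],s[11:]  5  'baaba'
  15  s[11:],s[14:]  4  'baab'
  16  s[14:],s[6:]  5  'baabb'
  17  s[6:],s[18:]  2  'ba'
  18  s[18:],s[1:]  3  'bab'
  19  s[1:],s[10:]  1  'b'
  20  s[10:],s[5:]  5  'bbaab'
  21  s[5:],s[17:]  3  'bba'
  22  s[17:],s[9:]  2  'bb'
  23  s[9:],s[4:]  6  'bbbaab'
  24  s[4:],s[3:]  3  'bbb'

n(n+1)/2 = 25·26/2 = 325
Σ LCP = 0 + 1 + 4 + 3 + 4 + 1 + 3 + 5 + 3 + 2 + 3 + 4 + 0 + 2 + 5 + 4 + 5 + 2 + 3 + 1 + 5 + 3 + 2 + 6 + 3 = 74
distinct = 325 − 74 = 251

251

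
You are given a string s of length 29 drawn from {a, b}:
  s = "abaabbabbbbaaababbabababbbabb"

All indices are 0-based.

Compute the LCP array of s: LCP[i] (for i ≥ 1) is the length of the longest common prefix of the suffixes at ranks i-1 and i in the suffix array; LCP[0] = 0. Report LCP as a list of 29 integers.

rank→(start, suffix):
  0 → (11, 'aaababbabababbbabb')
  1 → (12, 'aababbabababbbabb')
  2 → (2, 'aabbabbbbaaababbabababbbabb')
  3 → (0, 'abaabbabbbbaaababbabababbbabb')
  4 → (18, 'abababbbabb')
  5 → (13, 'ababbabababbbabb')
  6 → (20, 'ababbbabb')
  7 → (26, 'abb')
  8 → (15, 'abbabababbbabb')
  9 → (3, 'abbabbbbaaababbabababbbabb')
  10 → (22, 'abbbabb')
  11 → (6, 'abbbbaaababbabababbbabb')
  12 → (28, 'b')
  13 → (10, 'baaababbabababbbabb')
  14 → (1, 'baabbabbbbaaababbabababbbabb')
  15 → (17, 'babababbbabb')
  16 → (19, 'bababbbabb')
  17 → (25, 'babb')
  18 → (14, 'babbabababbbabb')
  19 → (21, 'babbbabb')
  20 → (5, 'babbbbaaababbabababbbabb')
  21 → (27, 'bb')
  22 → (9, 'bbaaababbabababbbabb')
  23 → (16, 'bbabababbbabb')
  24 → (24, 'bbabb')
  25 → (4, 'bbabbbbaaababbabababbbabb')
  26 → (8, 'bbbaaababbabababbbabb')
  27 → (23, 'bbbabb')
  28 → (7, 'bbbbaaababbabababbbabb')

SA = [11, 12, 2, 0, 18, 13, 20, 26, 15, 3, 22, 6, 28, 10, 1, 17, 19, 25, 14, 21, 5, 27, 9, 16, 24, 4, 8, 23, 7]
rank  pair      lcp
   1  s[11:],s[12:]  2  'aa'
   2  s[12:],s[2:]  3  'aab'
   3  s[2:],s[0:]  1  'a'
   4  s[0:],s[18:]  3  'aba'
   5  s[18:],s[13:]  4  'abab'
   6  s[13:],s[20:]  5  'ababb'
   7  s[20:],s[26:]  2  'ab'
   8  s[26:],s[15:]  3  'abb'
   9  s[15:],s[3:]  5  'abbab'
  10  s[3:],s[22:]  3  'abb'
  11  s[22:],s[6:]  4  'abbb'
  12  s[6:],s[28:]  0  ''
  13  s[28:],s[10:]  1  'b'
  14  s[10:],s[1:]  3  'baa'
  15  s[1:],s[17:]  2  'ba'
  16  s[17:],s[19:]  5  'babab'
  17  s[19:],s[25:]  3  'bab'
  18  s[25:],s[14:]  4  'babb'
  19  s[14:],s[21:]  4  'babb'
  20  s[21:],s[5:]  5  'babbb'
  21  s[5:],s[27:]  1  'b'
  22  s[27:],s[9:]  2  'bb'
  23  s[9:],s[16:]  3  'bba'
  24  s[16:],s[24:]  4  'bbab'
  25  s[24:],s[4:]  5  'bbabb'
  26  s[4:],s[8:]  2  'bb'
  27  s[8:],s[23:]  4  'bbba'
  28  s[23:],s[7:]  3  'bbb'

[0, 2, 3, 1, 3, 4, 5, 2, 3, 5, 3, 4, 0, 1, 3, 2, 5, 3, 4, 4, 5, 1, 2, 3, 4, 5, 2, 4, 3]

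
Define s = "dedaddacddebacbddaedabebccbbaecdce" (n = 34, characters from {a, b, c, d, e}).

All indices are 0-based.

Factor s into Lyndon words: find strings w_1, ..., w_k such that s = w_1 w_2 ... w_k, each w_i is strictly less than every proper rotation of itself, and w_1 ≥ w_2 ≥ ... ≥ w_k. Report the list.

["de", "d", "add", "acddeb", "acbddaed", "abebccbbaecdce"]

emit factor 1: 'de' (i=0, period=2)
emit factor 2: 'd' (i=2, period=1)
emit factor 3: 'add' (i=3, period=3)
emit factor 4: 'acddeb' (i=6, period=6)
emit factor 5: 'acbddaed' (i=12, period=8)
emit factor 6: 'abebccbbaecdce' (i=20, period=14)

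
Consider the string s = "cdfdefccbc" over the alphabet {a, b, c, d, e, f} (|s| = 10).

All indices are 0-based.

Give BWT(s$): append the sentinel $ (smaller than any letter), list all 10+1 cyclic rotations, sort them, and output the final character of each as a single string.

rank  rotation     last
    0  $cdfdefccbc  c
    1  bc$cdfdefcc  c
    2  c$cdfdefccb  b
    3  cbc$cdfdefc  c
    4  ccbc$cdfdef  f
    5  cdfdefccbc$  $
    6  defccbc$cdf  f
    7  dfdefccbc$c  c
    8  efccbc$cdfd  d
    9  fccbc$cdfde  e
   10  fdefccbc$cd  d

ccbcf$fcded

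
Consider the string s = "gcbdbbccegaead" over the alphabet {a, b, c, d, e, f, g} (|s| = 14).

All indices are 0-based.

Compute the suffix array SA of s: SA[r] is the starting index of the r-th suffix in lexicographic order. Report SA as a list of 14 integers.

[12, 10, 4, 5, 2, 1, 6, 7, 13, 3, 11, 8, 9, 0]

sorted suffixes:
  #0 SA[0]=12  'ad'
  #1 SA[1]=10  'aead'
  #2 SA[2]=4  'bbccegaead'
  #3 SA[3]=5  'bccegaead'
  #4 SA[4]=2  'bdbbccegaead'
  #5 SA[5]=1  'cbdbbccegaead'
  #6 SA[6]=6  'ccegaead'
  #7 SA[7]=7  'cegaead'
  #8 SA[8]=13  'd'
  #9 SA[9]=3  'dbbccegaead'
  #10 SA[10]=11  'ead'
  #11 SA[11]=8  'egaead'
  #12 SA[12]=9  'gaead'
  #13 SA[13]=0  'gcbdbbccegaead'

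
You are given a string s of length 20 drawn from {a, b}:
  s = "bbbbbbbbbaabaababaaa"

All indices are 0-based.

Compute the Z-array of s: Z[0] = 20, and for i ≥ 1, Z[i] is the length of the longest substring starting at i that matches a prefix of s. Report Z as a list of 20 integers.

Z[0]=20
i=1: fresh scan; Z[1]=8 scan→box=[1,9)
i=2: min(r-i=7, Z[1]=8)=7; Z[2]=7
i=3: min(r-i=6, Z[2]=7)=6; Z[3]=6
i=4: min(r-i=5, Z[3]=6)=5; Z[4]=5
i=5: min(r-i=4, Z[4]=5)=4; Z[5]=4
i=6: min(r-i=3, Z[5]=4)=3; Z[6]=3
i=7: min(r-i=2, Z[6]=3)=2; Z[7]=2
i=8: min(r-i=1, Z[7]=2)=1; Z[8]=1
i=9: fresh scan; Z[9]=0
i=10: fresh scan; Z[10]=0
i=11: fresh scan; Z[11]=1 scan→box=[11,12)
i=12: fresh scan; Z[12]=0
i=13: fresh scan; Z[13]=0
i=14: fresh scan; Z[14]=1 scan→box=[14,15)
i=15: fresh scan; Z[15]=0
i=16: fresh scan; Z[16]=1 scan→box=[16,17)
i=17: fresh scan; Z[17]=0
i=18: fresh scan; Z[18]=0
i=19: fresh scan; Z[19]=0

[20, 8, 7, 6, 5, 4, 3, 2, 1, 0, 0, 1, 0, 0, 1, 0, 1, 0, 0, 0]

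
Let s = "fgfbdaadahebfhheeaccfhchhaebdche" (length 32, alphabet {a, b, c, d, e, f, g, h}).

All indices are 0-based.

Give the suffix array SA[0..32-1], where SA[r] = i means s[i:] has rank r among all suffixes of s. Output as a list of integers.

[5, 17, 6, 25, 8, 3, 27, 11, 18, 19, 29, 22, 4, 7, 28, 31, 16, 26, 10, 15, 2, 0, 20, 12, 1, 24, 21, 30, 9, 14, 23, 13]

sorted suffixes:
  #0 SA[0]=5  'aadahebfhheeaccfhchhaebdche'
  #1 SA[1]=17  'accfhchhaebdche'
  #2 SA[2]=6  'adahebfhheeaccfhchhaebdche'
  #3 SA[3]=25  'aebdche'
  #4 SA[4]=8  'ahebfhheeaccfhchhaebdche'
  #5 SA[5]=3  'bdaadahebfhheeaccfhchhaebdche'
  #6 SA[6]=27  'bdche'
  #7 SA[7]=11  'bfhheeaccfhchhaebdche'
  #8 SA[8]=18  'ccfhchhaebdche'
  #9 SA[9]=19  'cfhchhaebdche'
  #10 SA[10]=29  'che'
  #11 SA[11]=22  'chhaebdche'
  #12 SA[12]=4  'daadahebfhheeaccfhchhaebdche'
  #13 SA[13]=7  'dahebfhheeaccfhchhaebdche'
  #14 SA[14]=28  'dche'
  #15 SA[15]=31  'e'
  #16 SA[16]=16  'eaccfhchhaebdche'
  #17 SA[17]=26  'ebdche'
  #18 SA[18]=10  'ebfhheeaccfhchhaebdche'
  #19 SA[19]=15  'eeaccfhchhaebdche'
  #20 SA[20]=2  'fbdaadahebfhheeaccfhchhaebdche'
  #21 SA[21]=0  'fgfbdaadahebfhheeaccfhchhaebdche'
  #22 SA[22]=20  'fhchhaebdche'
  #23 SA[23]=12  'fhheeaccfhchhaebdche'
  #24 SA[24]=1  'gfbdaadahebfhheeaccfhchhaebdche'
  #25 SA[25]=24  'haebdche'
  #26 SA[26]=21  'hchhaebdche'
  #27 SA[27]=30  'he'
  #28 SA[28]=9  'hebfhheeaccfhchhaebdche'
  #29 SA[29]=14  'heeaccfhchhaebdche'
  #30 SA[30]=23  'hhaebdche'
  #31 SA[31]=13  'hheeaccfhchhaebdche'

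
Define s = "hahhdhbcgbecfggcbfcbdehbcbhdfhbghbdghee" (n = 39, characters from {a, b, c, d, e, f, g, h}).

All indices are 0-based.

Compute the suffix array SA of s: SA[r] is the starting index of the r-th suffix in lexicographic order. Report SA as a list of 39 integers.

rank→(start, suffix):
  0 → (1, 'ahhdhbcgbecfggcbfcbdehbcbhdfhbghbdghee')
  1 → (23, 'bcbhdfhbghbdghee')
  2 → (6, 'bcgbecfggcbfcbdehbcbhdfhbghbdghee')
  3 → (19, 'bdehbcbhdfhbghbdghee')
  4 → (33, 'bdghee')
  5 → (9, 'becfggcbfcbdehbcbhdfhbghbdghee')
  6 → (16, 'bfcbdehbcbhdfhbghbdghee')
  7 → (30, 'bghbdghee')
  8 → (25, 'bhdfhbghbdghee')
  9 → (18, 'cbdehbcbhdfhbghbdghee')
  10 → (15, 'cbfcbdehbcbhdfhbghbdghee')
  11 → (24, 'cbhdfhbghbdghee')
  12 → (11, 'cfggcbfcbdehbcbhdfhbghbdghee')
  13 → (7, 'cgbecfggcbfcbdehbcbhdfhbghbdghee')
  14 → (20, 'dehbcbhdfhbghbdghee')
  15 → (27, 'dfhbghbdghee')
  16 → (34, 'dghee')
  17 → (4, 'dhbcgbecfggcbfcbdehbcbhdfhbghbdghee')
  18 → (38, 'e')
  19 → (10, 'ecfggcbfcbdehbcbhdfhbghbdghee')
  20 → (37, 'ee')
  21 → (21, 'ehbcbhdfhbghbdghee')
  22 → (17, 'fcbdehbcbhdfhbghbdghee')
  23 → (12, 'fggcbfcbdehbcbhdfhbghbdghee')
  24 → (28, 'fhbghbdghee')
  25 → (8, 'gbecfggcbfcbdehbcbhdfhbghbdghee')
  26 → (14, 'gcbfcbdehbcbhdfhbghbdghee')
  27 → (13, 'ggcbfcbdehbcbhdfhbghbdghee')
  28 → (31, 'ghbdghee')
  29 → (35, 'ghee')
  30 → (0, 'hahhdhbcgbecfggcbfcbdehbcbhdfhbghbdghee')
  31 → (22, 'hbcbhdfhbghbdghee')
  32 → (5, 'hbcgbecfggcbfcbdehbcbhdfhbghbdghee')
  33 → (32, 'hbdghee')
  34 → (29, 'hbghbdghee')
  35 → (26, 'hdfhbghbdghee')
  36 → (3, 'hdhbcgbecfggcbfcbdehbcbhdfhbghbdghee')
  37 → (36, 'hee')
  38 → (2, 'hhdhbcgbecfggcbfcbdehbcbhdfhbghbdghee')

[1, 23, 6, 19, 33, 9, 16, 30, 25, 18, 15, 24, 11, 7, 20, 27, 34, 4, 38, 10, 37, 21, 17, 12, 28, 8, 14, 13, 31, 35, 0, 22, 5, 32, 29, 26, 3, 36, 2]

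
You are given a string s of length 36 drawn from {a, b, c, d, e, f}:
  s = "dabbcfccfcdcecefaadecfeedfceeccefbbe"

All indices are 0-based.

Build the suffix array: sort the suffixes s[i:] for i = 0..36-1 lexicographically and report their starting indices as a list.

[16, 1, 17, 2, 33, 3, 34, 29, 6, 9, 11, 26, 13, 30, 4, 7, 20, 0, 10, 18, 24, 35, 28, 12, 19, 23, 27, 22, 14, 31, 15, 32, 5, 8, 25, 21]

sorted suffixes:
  #0 SA[0]=16  'aadecfeedfceeccefbbe'
  #1 SA[1]=1  'abbcfccfcdcecefaadecfeedfceeccefbbe'
  #2 SA[2]=17  'adecfeedfceeccefbbe'
  #3 SA[3]=2  'bbcfccfcdcecefaadecfeedfceeccefbbe'
  #4 SA[4]=33  'bbe'
  #5 SA[5]=3  'bcfccfcdcecefaadecfeedfceeccefbbe'
  #6 SA[6]=34  'be'
  #7 SA[7]=29  'ccefbbe'
  #8 SA[8]=6  'ccfcdcecefaadecfeedfceeccefbbe'
  #9 SA[9]=9  'cdcecefaadecfeedfceeccefbbe'
  #10 SA[10]=11  'cecefaadecfeedfceeccefbbe'
  #11 SA[11]=26  'ceeccefbbe'
  #12 SA[12]=13  'cefaadecfeedfceeccefbbe'
  #13 SA[13]=30  'cefbbe'
  #14 SA[14]=4  'cfccfcdcecefaadecfeedfceeccefbbe'
  #15 SA[15]=7  'cfcdcecefaadecfeedfceeccefbbe'
  #16 SA[16]=20  'cfeedfceeccefbbe'
  #17 SA[17]=0  'dabbcfccfcdcecefaadecfeedfceeccefbbe'
  #18 SA[18]=10  'dcecefaadecfeedfceeccefbbe'
  #19 SA[19]=18  'decfeedfceeccefbbe'
  #20 SA[20]=24  'dfceeccefbbe'
  #21 SA[21]=35  'e'
  #22 SA[22]=28  'eccefbbe'
  #23 SA[23]=12  'ecefaadecfeedfceeccefbbe'
  #24 SA[24]=19  'ecfeedfceeccefbbe'
  #25 SA[25]=23  'edfceeccefbbe'
  #26 SA[26]=27  'eeccefbbe'
  #27 SA[27]=22  'eedfceeccefbbe'
  #28 SA[28]=14  'efaadecfeedfceeccefbbe'
  #29 SA[29]=31  'efbbe'
  #30 SA[30]=15  'faadecfeedfceeccefbbe'
  #31 SA[31]=32  'fbbe'
  #32 SA[32]=5  'fccfcdcecefaadecfeedfceeccefbbe'
  #33 SA[33]=8  'fcdcecefaadecfeedfceeccefbbe'
  #34 SA[34]=25  'fceeccefbbe'
  #35 SA[35]=21  'feedfceeccefbbe'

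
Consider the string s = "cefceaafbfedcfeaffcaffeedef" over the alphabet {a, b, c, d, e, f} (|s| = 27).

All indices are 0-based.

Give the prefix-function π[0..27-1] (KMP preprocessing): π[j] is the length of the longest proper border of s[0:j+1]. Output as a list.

[0, 0, 0, 1, 2, 0, 0, 0, 0, 0, 0, 0, 1, 0, 0, 0, 0, 0, 1, 0, 0, 0, 0, 0, 0, 0, 0]

π[0] = 0
j=1 s[j]='e': π[1]=0 (border '')
j=2 s[j]='f': π[2]=0 (border '')
j=3 s[j]='c': π[3]=1 (border 'c')
j=4 s[j]='e': π[4]=2 (border 'ce')
j=5 s[j]='a': k: 2→0; π[5]=0 (border '')
j=6 s[j]='a': π[6]=0 (border '')
j=7 s[j]='f': π[7]=0 (border '')
j=8 s[j]='b': π[8]=0 (border '')
j=9 s[j]='f': π[9]=0 (border '')
j=10 s[j]='e': π[10]=0 (border '')
j=11 s[j]='d': π[11]=0 (border '')
j=12 s[j]='c': π[12]=1 (border 'c')
j=13 s[j]='f': k: 1→0; π[13]=0 (border '')
j=14 s[j]='e': π[14]=0 (border '')
j=15 s[j]='a': π[15]=0 (border '')
j=16 s[j]='f': π[16]=0 (border '')
j=17 s[j]='f': π[17]=0 (border '')
j=18 s[j]='c': π[18]=1 (border 'c')
j=19 s[j]='a': k: 1→0; π[19]=0 (border '')
j=20 s[j]='f': π[20]=0 (border '')
j=21 s[j]='f': π[21]=0 (border '')
j=22 s[j]='e': π[22]=0 (border '')
j=23 s[j]='e': π[23]=0 (border '')
j=24 s[j]='d': π[24]=0 (border '')
j=25 s[j]='e': π[25]=0 (border '')
j=26 s[j]='f': π[26]=0 (border '')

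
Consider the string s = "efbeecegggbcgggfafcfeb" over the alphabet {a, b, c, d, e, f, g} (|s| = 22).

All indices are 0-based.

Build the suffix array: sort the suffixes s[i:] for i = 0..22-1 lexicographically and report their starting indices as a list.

[16, 21, 10, 2, 5, 18, 11, 20, 4, 3, 0, 6, 15, 1, 17, 19, 9, 14, 8, 13, 7, 12]

rank | idx | suffix
   0 |  16 | afcfeb
   1 |  21 | b
   2 |  10 | bcgggfafcfeb
   3 |   2 | beecegggbcgggfafcfeb
   4 |   5 | cegggbcgggfafcfeb
   5 |  18 | cfeb
   6 |  11 | cgggfafcfeb
   7 |  20 | eb
   8 |   4 | ecegggbcgggfafcfeb
   9 |   3 | eecegggbcgggfafcfeb
  10 |   0 | efbeecegggbcgggfafcfeb
  11 |   6 | egggbcgggfafcfeb
  12 |  15 | fafcfeb
  13 |   1 | fbeecegggbcgggfafcfeb
  14 |  17 | fcfeb
  15 |  19 | feb
  16 |   9 | gbcgggfafcfeb
  17 |  14 | gfafcfeb
  18 |   8 | ggbcgggfafcfeb
  19 |  13 | ggfafcfeb
  20 |   7 | gggbcgggfafcfeb
  21 |  12 | gggfafcfeb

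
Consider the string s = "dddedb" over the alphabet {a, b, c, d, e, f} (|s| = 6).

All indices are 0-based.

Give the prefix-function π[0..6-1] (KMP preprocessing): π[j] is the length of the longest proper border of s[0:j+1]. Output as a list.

[0, 1, 2, 0, 1, 0]

π[0] = 0
j=1 s[j]='d': π[1]=1 (border 'd')
j=2 s[j]='d': π[2]=2 (border 'dd')
j=3 s[j]='e': k: 2→1→0; π[3]=0 (border '')
j=4 s[j]='d': π[4]=1 (border 'd')
j=5 s[j]='b': k: 1→0; π[5]=0 (border '')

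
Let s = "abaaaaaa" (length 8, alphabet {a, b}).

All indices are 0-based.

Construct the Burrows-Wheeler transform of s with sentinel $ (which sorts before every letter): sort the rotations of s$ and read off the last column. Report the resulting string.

aaaaaab$a

rank  rotation   last
    0  $abaaaaaa  a
    1  a$abaaaaa  a
    2  aa$abaaaa  a
    3  aaa$abaaa  a
    4  aaaa$abaa  a
    5  aaaaa$aba  a
    6  aaaaaa$ab  b
    7  abaaaaaa$  $
    8  baaaaaa$a  a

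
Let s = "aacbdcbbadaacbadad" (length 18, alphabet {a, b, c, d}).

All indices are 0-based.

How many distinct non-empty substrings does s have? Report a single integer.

143

rank→(start, suffix):
  0 → (10, 'aacbadad')
  1 → (0, 'aacbdcbbadaacbadad')
  2 → (11, 'acbadad')
  3 → (1, 'acbdcbbadaacbadad')
  4 → (16, 'ad')
  5 → (8, 'adaacbadad')
  6 → (14, 'adad')
  7 → (7, 'badaacbadad')
  8 → (13, 'badad')
  9 → (6, 'bbadaacbadad')
  10 → (3, 'bdcbbadaacbadad')
  11 → (12, 'cbadad')
  12 → (5, 'cbbadaacbadad')
  13 → (2, 'cbdcbbadaacbadad')
  14 → (17, 'd')
  15 → (9, 'daacbadad')
  16 → (15, 'dad')
  17 → (4, 'dcbbadaacbadad')

SA = [10, 0, 11, 1, 16, 8, 14, 7, 13, 6, 3, 12, 5, 2, 17, 9, 15, 4]
rank  pair      lcp
   1  s[10:],s[0:]  4  'aacb'
   2  s[0:],s[11:]  1  'a'
   3  s[11:],s[1:]  3  'acb'
   4  s[1:],s[16:]  1  'a'
   5  s[16:],s[8:]  2  'ad'
   6  s[8:],s[14:]  3  'ada'
   7  s[14:],s[7:]  0  ''
   8  s[7:],s[13:]  4  'bada'
   9  s[13:],s[6:]  1  'b'
  10  s[6:],s[3:]  1  'b'
  11  s[3:],s[12:]  0  ''
  12  s[12:],s[5:]  2  'cb'
  13  s[5:],s[2:]  2  'cb'
  14  s[2:],s[17:]  0  ''
  15  s[17:],s[9:]  1  'd'
  16  s[9:],s[15:]  2  'da'
  17  s[15:],s[4:]  1  'd'

n(n+1)/2 = 18·19/2 = 171
Σ LCP = 0 + 4 + 1 + 3 + 1 + 2 + 3 + 0 + 4 + 1 + 1 + 0 + 2 + 2 + 0 + 1 + 2 + 1 = 28
distinct = 171 − 28 = 143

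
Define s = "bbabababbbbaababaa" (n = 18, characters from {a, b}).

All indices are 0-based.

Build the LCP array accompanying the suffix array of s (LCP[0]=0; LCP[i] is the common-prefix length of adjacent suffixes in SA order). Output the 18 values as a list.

rank→(start, suffix):
  0 → (17, 'a')
  1 → (16, 'aa')
  2 → (11, 'aababaa')
  3 → (14, 'abaa')
  4 → (12, 'ababaa')
  5 → (2, 'abababbbbaababaa')
  6 → (4, 'ababbbbaababaa')
  7 → (6, 'abbbbaababaa')
  8 → (15, 'baa')
  9 → (10, 'baababaa')
  10 → (13, 'babaa')
  11 → (1, 'babababbbbaababaa')
  12 → (3, 'bababbbbaababaa')
  13 → (5, 'babbbbaababaa')
  14 → (9, 'bbaababaa')
  15 → (0, 'bbabababbbbaababaa')
  16 → (8, 'bbbaababaa')
  17 → (7, 'bbbbaababaa')

SA = [17, 16, 11, 14, 12, 2, 4, 6, 15, 10, 13, 1, 3, 5, 9, 0, 8, 7]
[i] adj suffixes → lcp
  [1] 17/16 → 1 ('a')
  [2] 16/11 → 2 ('aa')
  [3] 11/14 → 1 ('a')
  [4] 14/12 → 3 ('aba')
  [5] 12/2 → 5 ('ababa')
  [6] 2/4 → 4 ('abab')
  [7] 4/6 → 2 ('ab')
  [8] 6/15 → 0 ('')
  [9] 15/10 → 3 ('baa')
  [10] 10/13 → 2 ('ba')
  [11] 13/1 → 4 ('baba')
  [12] 1/3 → 5 ('babab')
  [13] 3/5 → 3 ('bab')
  [14] 5/9 → 1 ('b')
  [15] 9/0 → 3 ('bba')
  [16] 0/8 → 2 ('bb')
  [17] 8/7 → 3 ('bbb')

[0, 1, 2, 1, 3, 5, 4, 2, 0, 3, 2, 4, 5, 3, 1, 3, 2, 3]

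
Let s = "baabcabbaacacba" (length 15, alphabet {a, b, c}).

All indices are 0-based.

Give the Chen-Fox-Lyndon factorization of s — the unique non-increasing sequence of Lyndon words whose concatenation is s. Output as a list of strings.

emit factor 1: 'b' (i=0, period=1)
emit factor 2: 'aabcabbaacacb' (i=1, period=13)
emit factor 3: 'a' (i=14, period=1)

["b", "aabcabbaacacb", "a"]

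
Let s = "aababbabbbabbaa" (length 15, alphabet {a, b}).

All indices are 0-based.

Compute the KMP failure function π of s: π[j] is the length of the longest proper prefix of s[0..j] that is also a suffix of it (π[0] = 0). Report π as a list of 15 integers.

π[0] = 0
j=1 s[j]='a': π[1]=1 (border 'a')
j=2 s[j]='b': k: 1→0; π[2]=0 (border '')
j=3 s[j]='a': π[3]=1 (border 'a')
j=4 s[j]='b': k: 1→0; π[4]=0 (border '')
j=5 s[j]='b': π[5]=0 (border '')
j=6 s[j]='a': π[6]=1 (border 'a')
j=7 s[j]='b': k: 1→0; π[7]=0 (border '')
j=8 s[j]='b': π[8]=0 (border '')
j=9 s[j]='b': π[9]=0 (border '')
j=10 s[j]='a': π[10]=1 (border 'a')
j=11 s[j]='b': k: 1→0; π[11]=0 (border '')
j=12 s[j]='b': π[12]=0 (border '')
j=13 s[j]='a': π[13]=1 (border 'a')
j=14 s[j]='a': π[14]=2 (border 'aa')

[0, 1, 0, 1, 0, 0, 1, 0, 0, 0, 1, 0, 0, 1, 2]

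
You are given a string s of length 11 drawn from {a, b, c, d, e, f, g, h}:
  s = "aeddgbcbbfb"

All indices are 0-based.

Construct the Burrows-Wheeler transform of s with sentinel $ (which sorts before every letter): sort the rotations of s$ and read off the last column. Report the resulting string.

b$fcgbbedabd

rank  rotation      last
    0  $aeddgbcbbfb  b
    1  aeddgbcbbfb$  $
    2  b$aeddgbcbbf  f
    3  bbfb$aeddgbc  c
    4  bcbbfb$aeddg  g
    5  bfb$aeddgbcb  b
    6  cbbfb$aeddgb  b
    7  ddgbcbbfb$ae  e
    8  dgbcbbfb$aed  d
    9  eddgbcbbfb$a  a
   10  fb$aeddgbcbb  b
   11  gbcbbfb$aedd  d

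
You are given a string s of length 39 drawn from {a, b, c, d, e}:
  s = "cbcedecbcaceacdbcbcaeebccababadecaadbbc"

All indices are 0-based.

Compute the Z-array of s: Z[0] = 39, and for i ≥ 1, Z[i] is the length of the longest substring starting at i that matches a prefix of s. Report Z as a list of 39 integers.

[39, 0, 1, 0, 0, 0, 3, 0, 1, 0, 1, 0, 0, 1, 0, 0, 3, 0, 1, 0, 0, 0, 0, 1, 1, 0, 0, 0, 0, 0, 0, 0, 1, 0, 0, 0, 0, 0, 1]

Z[0]=39
i=1: fresh scan; Z[1]=0
i=2: fresh scan; Z[2]=1 extend→box=[2,3)
i=3: fresh scan; Z[3]=0
i=4: fresh scan; Z[4]=0
i=5: fresh scan; Z[5]=0
i=6: fresh scan; Z[6]=3 extend→box=[6,9)
i=7: min(r-i=2, Z[1]=0)=0; Z[7]=0
i=8: min(r-i=1, Z[2]=1)=1; Z[8]=1
i=9: fresh scan; Z[9]=0
i=10: fresh scan; Z[10]=1 extend→box=[10,11)
i=11: fresh scan; Z[11]=0
i=12: fresh scan; Z[12]=0
i=13: fresh scan; Z[13]=1 extend→box=[13,14)
i=14: fresh scan; Z[14]=0
i=15: fresh scan; Z[15]=0
i=16: fresh scan; Z[16]=3 extend→box=[16,19)
i=17: min(r-i=2, Z[1]=0)=0; Z[17]=0
i=18: min(r-i=1, Z[2]=1)=1; Z[18]=1
i=19: fresh scan; Z[19]=0
i=20: fresh scan; Z[20]=0
i=21: fresh scan; Z[21]=0
i=22: fresh scan; Z[22]=0
i=23: fresh scan; Z[23]=1 extend→box=[23,24)
i=24: fresh scan; Z[24]=1 extend→box=[24,25)
i=25: fresh scan; Z[25]=0
i=26: fresh scan; Z[26]=0
i=27: fresh scan; Z[27]=0
i=28: fresh scan; Z[28]=0
i=29: fresh scan; Z[29]=0
i=30: fresh scan; Z[30]=0
i=31: fresh scan; Z[31]=0
i=32: fresh scan; Z[32]=1 extend→box=[32,33)
i=33: fresh scan; Z[33]=0
i=34: fresh scan; Z[34]=0
i=35: fresh scan; Z[35]=0
i=36: fresh scan; Z[36]=0
i=37: fresh scan; Z[37]=0
i=38: fresh scan; Z[38]=1 extend→box=[38,39)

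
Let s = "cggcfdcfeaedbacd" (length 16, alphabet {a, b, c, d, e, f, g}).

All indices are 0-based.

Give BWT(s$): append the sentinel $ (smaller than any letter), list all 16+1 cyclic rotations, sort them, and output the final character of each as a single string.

dbedagd$ceffaccgc

rank  rotation           last
    0  $cggcfdcfeaedbacd  d
    1  acd$cggcfdcfeaedb  b
    2  aedbacd$cggcfdcfe  e
    3  bacd$cggcfdcfeaed  d
    4  cd$cggcfdcfeaedba  a
    5  cfdcfeaedbacd$cgg  g
    6  cfeaedbacd$cggcfd  d
    7  cggcfdcfeaedbacd$  $
    8  d$cggcfdcfeaedbac  c
    9  dbacd$cggcfdcfeae  e
   10  dcfeaedbacd$cggcf  f
   11  eaedbacd$cggcfdcf  f
   12  edbacd$cggcfdcfea  a
   13  fdcfeaedbacd$cggc  c
   14  feaedbacd$cggcfdc  c
   15  gcfdcfeaedbacd$cg  g
   16  ggcfdcfeaedbacd$c  c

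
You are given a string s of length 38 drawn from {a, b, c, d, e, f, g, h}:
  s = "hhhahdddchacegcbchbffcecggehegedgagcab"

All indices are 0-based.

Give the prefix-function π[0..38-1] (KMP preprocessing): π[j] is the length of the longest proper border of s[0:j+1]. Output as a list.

[0, 1, 2, 0, 1, 0, 0, 0, 0, 1, 0, 0, 0, 0, 0, 0, 0, 1, 0, 0, 0, 0, 0, 0, 0, 0, 0, 1, 0, 0, 0, 0, 0, 0, 0, 0, 0, 0]

π[0] = 0
j=1 s[j]='h': π[1]=1 (border 'h')
j=2 s[j]='h': π[2]=2 (border 'hh')
j=3 s[j]='a': k: 2→1→0; π[3]=0 (border '')
j=4 s[j]='h': π[4]=1 (border 'h')
j=5 s[j]='d': k: 1→0; π[5]=0 (border '')
j=6 s[j]='d': π[6]=0 (border '')
j=7 s[j]='d': π[7]=0 (border '')
j=8 s[j]='c': π[8]=0 (border '')
j=9 s[j]='h': π[9]=1 (border 'h')
j=10 s[j]='a': k: 1→0; π[10]=0 (border '')
j=11 s[j]='c': π[11]=0 (border '')
j=12 s[j]='e': π[12]=0 (border '')
j=13 s[j]='g': π[13]=0 (border '')
j=14 s[j]='c': π[14]=0 (border '')
j=15 s[j]='b': π[15]=0 (border '')
j=16 s[j]='c': π[16]=0 (border '')
j=17 s[j]='h': π[17]=1 (border 'h')
j=18 s[j]='b': k: 1→0; π[18]=0 (border '')
j=19 s[j]='f': π[19]=0 (border '')
j=20 s[j]='f': π[20]=0 (border '')
j=21 s[j]='c': π[21]=0 (border '')
j=22 s[j]='e': π[22]=0 (border '')
j=23 s[j]='c': π[23]=0 (border '')
j=24 s[j]='g': π[24]=0 (border '')
j=25 s[j]='g': π[25]=0 (border '')
j=26 s[j]='e': π[26]=0 (border '')
j=27 s[j]='h': π[27]=1 (border 'h')
j=28 s[j]='e': k: 1→0; π[28]=0 (border '')
j=29 s[j]='g': π[29]=0 (border '')
j=30 s[j]='e': π[30]=0 (border '')
j=31 s[j]='d': π[31]=0 (border '')
j=32 s[j]='g': π[32]=0 (border '')
j=33 s[j]='a': π[33]=0 (border '')
j=34 s[j]='g': π[34]=0 (border '')
j=35 s[j]='c': π[35]=0 (border '')
j=36 s[j]='a': π[36]=0 (border '')
j=37 s[j]='b': π[37]=0 (border '')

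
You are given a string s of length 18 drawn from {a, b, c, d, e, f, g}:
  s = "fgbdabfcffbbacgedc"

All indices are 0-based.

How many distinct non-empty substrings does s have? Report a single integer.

rank→(start, suffix):
  0 → (4, 'abfcffbbacgedc')
  1 → (12, 'acgedc')
  2 → (11, 'bacgedc')
  3 → (10, 'bbacgedc')
  4 → (2, 'bdabfcffbbacgedc')
  5 → (5, 'bfcffbbacgedc')
  6 → (17, 'c')
  7 → (7, 'cffbbacgedc')
  8 → (13, 'cgedc')
  9 → (3, 'dabfcffbbacgedc')
  10 → (16, 'dc')
  11 → (15, 'edc')
  12 → (9, 'fbbacgedc')
  13 → (6, 'fcffbbacgedc')
  14 → (8, 'ffbbacgedc')
  15 → (0, 'fgbdabfcffbbacgedc')
  16 → (1, 'gbdabfcffbbacgedc')
  17 → (14, 'gedc')

SA = [4, 12, 11, 10, 2, 5, 17, 7, 13, 3, 16, 15, 9, 6, 8, 0, 1, 14]
rank  pair      lcp
   1  s[4:],s[12:]  1  'a'
   2  s[12:],s[11:]  0  ''
   3  s[11:],s[10:]  1  'b'
   4  s[10:],s[2:]  1  'b'
   5  s[2:],s[5:]  1  'b'
   6  s[5:],s[17:]  0  ''
   7  s[17:],s[7:]  1  'c'
   8  s[7:],s[13:]  1  'c'
   9  s[13:],s[3:]  0  ''
  10  s[3:],s[16:]  1  'd'
  11  s[16:],s[15:]  0  ''
  12  s[15:],s[9:]  0  ''
  13  s[9:],s[6:]  1  'f'
  14  s[6:],s[8:]  1  'f'
  15  s[8:],s[0:]  1  'f'
  16  s[0:],s[1:]  0  ''
  17  s[1:],s[14:]  1  'g'

n(n+1)/2 = 18·19/2 = 171
Σ LCP = 0 + 1 + 0 + 1 + 1 + 1 + 0 + 1 + 1 + 0 + 1 + 0 + 0 + 1 + 1 + 1 + 0 + 1 = 11
distinct = 171 − 11 = 160

160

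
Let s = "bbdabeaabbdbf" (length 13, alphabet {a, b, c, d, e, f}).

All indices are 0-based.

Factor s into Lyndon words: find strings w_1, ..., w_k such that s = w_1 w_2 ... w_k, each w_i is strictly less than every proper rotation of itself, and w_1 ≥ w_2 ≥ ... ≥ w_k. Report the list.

emit factor 1: 'bbd' (i=0, period=3)
emit factor 2: 'abe' (i=3, period=3)
emit factor 3: 'aabbdbf' (i=6, period=7)

["bbd", "abe", "aabbdbf"]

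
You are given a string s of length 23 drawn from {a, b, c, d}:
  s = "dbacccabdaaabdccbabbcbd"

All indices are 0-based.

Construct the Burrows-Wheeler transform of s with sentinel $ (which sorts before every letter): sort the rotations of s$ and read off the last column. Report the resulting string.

rank  rotation                  last
    0  $dbacccabdaaabdccbabbcbd  d
    1  aaabdccbabbcbd$dbacccabd  d
    2  aabdccbabbcbd$dbacccabda  a
    3  abbcbd$dbacccabdaaabdccb  b
    4  abdaaabdccbabbcbd$dbaccc  c
    5  abdccbabbcbd$dbacccabdaa  a
    6  acccabdaaabdccbabbcbd$db  b
    7  babbcbd$dbacccabdaaabdcc  c
    8  bacccabdaaabdccbabbcbd$d  d
    9  bbcbd$dbacccabdaaabdccba  a
   10  bcbd$dbacccabdaaabdccbab  b
   11  bd$dbacccabdaaabdccbabbc  c
   12  bdaaabdccbabbcbd$dbaccca  a
   13  bdccbabbcbd$dbacccabdaaa  a
   14  cabdaaabdccbabbcbd$dbacc  c
   15  cbabbcbd$dbacccabdaaabdc  c
   16  cbd$dbacccabdaaabdccbabb  b
   17  ccabdaaabdccbabbcbd$dbac  c
   18  ccbabbcbd$dbacccabdaaabd  d
   19  cccabdaaabdccbabbcbd$dba  a
   20  d$dbacccabdaaabdccbabbcb  b
   21  daaabdccbabbcbd$dbacccab  b
   22  dbacccabdaaabdccbabbcbd$  $
   23  dccbabbcbd$dbacccabdaaab  b

ddabcabcdabcaaccbcdabb$b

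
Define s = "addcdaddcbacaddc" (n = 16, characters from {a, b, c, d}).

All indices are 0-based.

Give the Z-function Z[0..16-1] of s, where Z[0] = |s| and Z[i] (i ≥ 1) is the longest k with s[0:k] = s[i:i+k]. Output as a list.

[16, 0, 0, 0, 0, 4, 0, 0, 0, 0, 1, 0, 4, 0, 0, 0]

Z[0]=16
i=1: outside box; Z[1]=0
i=2: outside box; Z[2]=0
i=3: outside box; Z[3]=0
i=4: outside box; Z[4]=0
i=5: outside box; Z[5]=4 grow→box=[5,9)
i=6: min(r-i=3, Z[1]=0)=0; Z[6]=0
i=7: min(r-i=2, Z[2]=0)=0; Z[7]=0
i=8: min(r-i=1, Z[3]=0)=0; Z[8]=0
i=9: outside box; Z[9]=0
i=10: outside box; Z[10]=1 grow→box=[10,11)
i=11: outside box; Z[11]=0
i=12: outside box; Z[12]=4 grow→box=[12,16)
i=13: min(r-i=3, Z[1]=0)=0; Z[13]=0
i=14: min(r-i=2, Z[2]=0)=0; Z[14]=0
i=15: min(r-i=1, Z[3]=0)=0; Z[15]=0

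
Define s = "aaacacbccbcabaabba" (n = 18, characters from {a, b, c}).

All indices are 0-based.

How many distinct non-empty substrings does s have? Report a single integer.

sorted suffixes:
  #0 SA[0]=17  'a'
  #1 SA[1]=0  'aaacacbccbcabaabba'
  #2 SA[2]=13  'aabba'
  #3 SA[3]=1  'aacacbccbcabaabba'
  #4 SA[4]=11  'abaabba'
  #5 SA[5]=14  'abba'
  #6 SA[6]=2  'acacbccbcabaabba'
  #7 SA[7]=4  'acbccbcabaabba'
  #8 SA[8]=16  'ba'
  #9 SA[9]=12  'baabba'
  #10 SA[10]=15  'bba'
  #11 SA[11]=9  'bcabaabba'
  #12 SA[12]=6  'bccbcabaabba'
  #13 SA[13]=10  'cabaabba'
  #14 SA[14]=3  'cacbccbcabaabba'
  #15 SA[15]=8  'cbcabaabba'
  #16 SA[16]=5  'cbccbcabaabba'
  #17 SA[17]=7  'ccbcabaabba'

SA = [17, 0, 13, 1, 11, 14, 2, 4, 16, 12, 15, 9, 6, 10, 3, 8, 5, 7]
[i] adj suffixes → lcp
  [1] 17/0 → 1 ('a')
  [2] 0/13 → 2 ('aa')
  [3] 13/1 → 2 ('aa')
  [4] 1/11 → 1 ('a')
  [5] 11/14 → 2 ('ab')
  [6] 14/2 → 1 ('a')
  [7] 2/4 → 2 ('ac')
  [8] 4/16 → 0 ('')
  [9] 16/12 → 2 ('ba')
  [10] 12/15 → 1 ('b')
  [11] 15/9 → 1 ('b')
  [12] 9/6 → 2 ('bc')
  [13] 6/10 → 0 ('')
  [14] 10/3 → 2 ('ca')
  [15] 3/8 → 1 ('c')
  [16] 8/5 → 3 ('cbc')
  [17] 5/7 → 1 ('c')

n(n+1)/2 = 18·19/2 = 171
Σ LCP = 0 + 1 + 2 + 2 + 1 + 2 + 1 + 2 + 0 + 2 + 1 + 1 + 2 + 0 + 2 + 1 + 3 + 1 = 24
distinct = 171 − 24 = 147

147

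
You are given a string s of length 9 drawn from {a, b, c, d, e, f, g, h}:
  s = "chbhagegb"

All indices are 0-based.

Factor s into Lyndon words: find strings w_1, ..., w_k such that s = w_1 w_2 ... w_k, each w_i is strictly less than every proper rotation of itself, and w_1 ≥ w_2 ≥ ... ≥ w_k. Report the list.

emit factor 1: 'ch' (i=0, period=2)
emit factor 2: 'bh' (i=2, period=2)
emit factor 3: 'agegb' (i=4, period=5)

["ch", "bh", "agegb"]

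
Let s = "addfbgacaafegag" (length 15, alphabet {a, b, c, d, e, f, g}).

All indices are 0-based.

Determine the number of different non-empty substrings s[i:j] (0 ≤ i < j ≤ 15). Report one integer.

111

rank | idx | suffix
   0 |   8 | aafegag
   1 |   6 | acaafegag
   2 |   0 | addfbgacaafegag
   3 |   9 | afegag
   4 |  13 | ag
   5 |   4 | bgacaafegag
   6 |   7 | caafegag
   7 |   1 | ddfbgacaafegag
   8 |   2 | dfbgacaafegag
   9 |  11 | egag
  10 |   3 | fbgacaafegag
  11 |  10 | fegag
  12 |  14 | g
  13 |   5 | gacaafegag
  14 |  12 | gag

SA = [8, 6, 0, 9, 13, 4, 7, 1, 2, 11, 3, 10, 14, 5, 12]
[i] adj suffixes → lcp
  [1] 8/6 → 1 ('a')
  [2] 6/0 → 1 ('a')
  [3] 0/9 → 1 ('a')
  [4] 9/13 → 1 ('a')
  [5] 13/4 → 0 ('')
  [6] 4/7 → 0 ('')
  [7] 7/1 → 0 ('')
  [8] 1/2 → 1 ('d')
  [9] 2/11 → 0 ('')
  [10] 11/3 → 0 ('')
  [11] 3/10 → 1 ('f')
  [12] 10/14 → 0 ('')
  [13] 14/5 → 1 ('g')
  [14] 5/12 → 2 ('ga')

n(n+1)/2 = 15·16/2 = 120
Σ LCP = 0 + 1 + 1 + 1 + 1 + 0 + 0 + 0 + 1 + 0 + 0 + 1 + 0 + 1 + 2 = 9
distinct = 120 − 9 = 111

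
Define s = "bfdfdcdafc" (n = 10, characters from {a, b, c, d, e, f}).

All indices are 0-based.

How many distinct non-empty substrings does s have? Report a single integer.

rank→(start, suffix):
  0 → (7, 'afc')
  1 → (0, 'bfdfdcdafc')
  2 → (9, 'c')
  3 → (5, 'cdafc')
  4 → (6, 'dafc')
  5 → (4, 'dcdafc')
  6 → (2, 'dfdcdafc')
  7 → (8, 'fc')
  8 → (3, 'fdcdafc')
  9 → (1, 'fdfdcdafc')

SA = [7, 0, 9, 5, 6, 4, 2, 8, 3, 1]
rank  pair      lcp
   1  s[7:],s[0:]  0  ''
   2  s[0:],s[9:]  0  ''
   3  s[9:],s[5:]  1  'c'
   4  s[5:],s[6:]  0  ''
   5  s[6:],s[4:]  1  'd'
   6  s[4:],s[2:]  1  'd'
   7  s[2:],s[8:]  0  ''
   8  s[8:],s[3:]  1  'f'
   9  s[3:],s[1:]  2  'fd'

n(n+1)/2 = 10·11/2 = 55
Σ LCP = 0 + 0 + 0 + 1 + 0 + 1 + 1 + 0 + 1 + 2 = 6
distinct = 55 − 6 = 49

49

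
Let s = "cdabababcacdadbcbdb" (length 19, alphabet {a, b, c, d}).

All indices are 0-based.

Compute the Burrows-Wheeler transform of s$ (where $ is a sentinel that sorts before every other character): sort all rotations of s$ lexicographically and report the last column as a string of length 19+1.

rank  rotation              last
    0  $cdabababcacdadbcbdb  b
    1  abababcacdadbcbdb$cd  d
    2  ababcacdadbcbdb$cdab  b
    3  abcacdadbcbdb$cdabab  b
    4  acdadbcbdb$cdabababc  c
    5  adbcbdb$cdabababcacd  d
    6  b$cdabababcacdadbcbd  d
    7  bababcacdadbcbdb$cda  a
    8  babcacdadbcbdb$cdaba  a
    9  bcacdadbcbdb$cdababa  a
   10  bcbdb$cdabababcacdad  d
   11  bdb$cdabababcacdadbc  c
   12  cacdadbcbdb$cdababab  b
   13  cbdb$cdabababcacdadb  b
   14  cdabababcacdadbcbdb$  $
   15  cdadbcbdb$cdabababca  a
   16  dabababcacdadbcbdb$c  c
   17  dadbcbdb$cdabababcac  c
   18  db$cdabababcacdadbcb  b
   19  dbcbdb$cdabababcacda  a

bdbbcddaaadcbb$accba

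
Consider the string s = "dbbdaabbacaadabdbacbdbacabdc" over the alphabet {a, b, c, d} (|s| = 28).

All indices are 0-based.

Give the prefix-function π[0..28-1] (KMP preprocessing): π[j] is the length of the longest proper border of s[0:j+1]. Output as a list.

π[0] = 0
j=1 s[j]='b': π[1]=0 (border '')
j=2 s[j]='b': π[2]=0 (border '')
j=3 s[j]='d': π[3]=1 (border 'd')
j=4 s[j]='a': k: 1→0; π[4]=0 (border '')
j=5 s[j]='a': π[5]=0 (border '')
j=6 s[j]='b': π[6]=0 (border '')
j=7 s[j]='b': π[7]=0 (border '')
j=8 s[j]='a': π[8]=0 (border '')
j=9 s[j]='c': π[9]=0 (border '')
j=10 s[j]='a': π[10]=0 (border '')
j=11 s[j]='a': π[11]=0 (border '')
j=12 s[j]='d': π[12]=1 (border 'd')
j=13 s[j]='a': k: 1→0; π[13]=0 (border '')
j=14 s[j]='b': π[14]=0 (border '')
j=15 s[j]='d': π[15]=1 (border 'd')
j=16 s[j]='b': π[16]=2 (border 'db')
j=17 s[j]='a': k: 2→0; π[17]=0 (border '')
j=18 s[j]='c': π[18]=0 (border '')
j=19 s[j]='b': π[19]=0 (border '')
j=20 s[j]='d': π[20]=1 (border 'd')
j=21 s[j]='b': π[21]=2 (border 'db')
j=22 s[j]='a': k: 2→0; π[22]=0 (border '')
j=23 s[j]='c': π[23]=0 (border '')
j=24 s[j]='a': π[24]=0 (border '')
j=25 s[j]='b': π[25]=0 (border '')
j=26 s[j]='d': π[26]=1 (border 'd')
j=27 s[j]='c': k: 1→0; π[27]=0 (border '')

[0, 0, 0, 1, 0, 0, 0, 0, 0, 0, 0, 0, 1, 0, 0, 1, 2, 0, 0, 0, 1, 2, 0, 0, 0, 0, 1, 0]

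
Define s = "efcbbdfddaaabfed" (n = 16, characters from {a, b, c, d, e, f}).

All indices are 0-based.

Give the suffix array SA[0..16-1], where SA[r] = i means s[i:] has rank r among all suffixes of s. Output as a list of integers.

[9, 10, 11, 3, 4, 12, 2, 15, 8, 7, 5, 14, 0, 1, 6, 13]

sorted suffixes:
  #0 SA[0]=9  'aaabfed'
  #1 SA[1]=10  'aabfed'
  #2 SA[2]=11  'abfed'
  #3 SA[3]=3  'bbdfddaaabfed'
  #4 SA[4]=4  'bdfddaaabfed'
  #5 SA[5]=12  'bfed'
  #6 SA[6]=2  'cbbdfddaaabfed'
  #7 SA[7]=15  'd'
  #8 SA[8]=8  'daaabfed'
  #9 SA[9]=7  'ddaaabfed'
  #10 SA[10]=5  'dfddaaabfed'
  #11 SA[11]=14  'ed'
  #12 SA[12]=0  'efcbbdfddaaabfed'
  #13 SA[13]=1  'fcbbdfddaaabfed'
  #14 SA[14]=6  'fddaaabfed'
  #15 SA[15]=13  'fed'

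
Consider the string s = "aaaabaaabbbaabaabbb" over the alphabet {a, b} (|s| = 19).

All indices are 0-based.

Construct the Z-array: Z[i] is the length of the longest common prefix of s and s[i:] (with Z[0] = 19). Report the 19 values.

[19, 3, 2, 1, 0, 3, 2, 1, 0, 0, 0, 2, 1, 0, 2, 1, 0, 0, 0]

Z[0]=19
i=1: i≥r, start 0; Z[1]=3 grow→box=[1,4)
i=2: min(r-i=2, Z[1]=3)=2; Z[2]=2
i=3: min(r-i=1, Z[2]=2)=1; Z[3]=1
i=4: i≥r, start 0; Z[4]=0
i=5: i≥r, start 0; Z[5]=3 grow→box=[5,8)
i=6: min(r-i=2, Z[1]=3)=2; Z[6]=2
i=7: min(r-i=1, Z[2]=2)=1; Z[7]=1
i=8: i≥r, start 0; Z[8]=0
i=9: i≥r, start 0; Z[9]=0
i=10: i≥r, start 0; Z[10]=0
i=11: i≥r, start 0; Z[11]=2 grow→box=[11,13)
i=12: min(r-i=1, Z[1]=3)=1; Z[12]=1
i=13: i≥r, start 0; Z[13]=0
i=14: i≥r, start 0; Z[14]=2 grow→box=[14,16)
i=15: min(r-i=1, Z[1]=3)=1; Z[15]=1
i=16: i≥r, start 0; Z[16]=0
i=17: i≥r, start 0; Z[17]=0
i=18: i≥r, start 0; Z[18]=0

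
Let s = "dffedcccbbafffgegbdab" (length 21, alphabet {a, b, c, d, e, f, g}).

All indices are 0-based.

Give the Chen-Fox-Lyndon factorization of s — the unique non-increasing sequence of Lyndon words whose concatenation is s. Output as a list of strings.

["dffe", "d", "c", "c", "c", "b", "b", "afffgegbd", "ab"]

emit factor 1: 'dffe' (i=0, period=4)
emit factor 2: 'd' (i=4, period=1)
emit factor 3: 'c' (i=5, period=1)
emit factor 4: 'c' (i=6, period=1)
emit factor 5: 'c' (i=7, period=1)
emit factor 6: 'b' (i=8, period=1)
emit factor 7: 'b' (i=9, period=1)
emit factor 8: 'afffgegbd' (i=10, period=9)
emit factor 9: 'ab' (i=19, period=2)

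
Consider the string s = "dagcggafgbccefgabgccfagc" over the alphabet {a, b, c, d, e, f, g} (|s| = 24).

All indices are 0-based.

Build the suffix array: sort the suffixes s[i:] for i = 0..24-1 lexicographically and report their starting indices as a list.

[15, 6, 21, 1, 9, 16, 23, 10, 18, 11, 19, 3, 0, 12, 20, 13, 7, 14, 5, 8, 22, 17, 2, 4]

rank→(start, suffix):
  0 → (15, 'abgccfagc')
  1 → (6, 'afgbccefgabgccfagc')
  2 → (21, 'agc')
  3 → (1, 'agcggafgbccefgabgccfagc')
  4 → (9, 'bccefgabgccfagc')
  5 → (16, 'bgccfagc')
  6 → (23, 'c')
  7 → (10, 'ccefgabgccfagc')
  8 → (18, 'ccfagc')
  9 → (11, 'cefgabgccfagc')
  10 → (19, 'cfagc')
  11 → (3, 'cggafgbccefgabgccfagc')
  12 → (0, 'dagcggafgbccefgabgccfagc')
  13 → (12, 'efgabgccfagc')
  14 → (20, 'fagc')
  15 → (13, 'fgabgccfagc')
  16 → (7, 'fgbccefgabgccfagc')
  17 → (14, 'gabgccfagc')
  18 → (5, 'gafgbccefgabgccfagc')
  19 → (8, 'gbccefgabgccfagc')
  20 → (22, 'gc')
  21 → (17, 'gccfagc')
  22 → (2, 'gcggafgbccefgabgccfagc')
  23 → (4, 'ggafgbccefgabgccfagc')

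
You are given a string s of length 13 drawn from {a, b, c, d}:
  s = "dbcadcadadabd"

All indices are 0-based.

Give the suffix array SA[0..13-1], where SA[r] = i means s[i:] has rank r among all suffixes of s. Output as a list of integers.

rank→(start, suffix):
  0 → (10, 'abd')
  1 → (8, 'adabd')
  2 → (6, 'adadabd')
  3 → (3, 'adcadadabd')
  4 → (1, 'bcadcadadabd')
  5 → (11, 'bd')
  6 → (5, 'cadadabd')
  7 → (2, 'cadcadadabd')
  8 → (12, 'd')
  9 → (9, 'dabd')
  10 → (7, 'dadabd')
  11 → (0, 'dbcadcadadabd')
  12 → (4, 'dcadadabd')

[10, 8, 6, 3, 1, 11, 5, 2, 12, 9, 7, 0, 4]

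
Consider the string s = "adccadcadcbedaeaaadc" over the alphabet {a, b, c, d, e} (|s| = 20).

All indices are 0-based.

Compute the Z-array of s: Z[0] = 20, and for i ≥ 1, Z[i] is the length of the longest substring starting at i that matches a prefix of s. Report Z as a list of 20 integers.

Z[0]=20
i=1: fresh scan; Z[1]=0
i=2: fresh scan; Z[2]=0
i=3: fresh scan; Z[3]=0
i=4: fresh scan; Z[4]=3 grow→box=[4,7)
i=5: min(r-i=2, Z[1]=0)=0; Z[5]=0
i=6: min(r-i=1, Z[2]=0)=0; Z[6]=0
i=7: fresh scan; Z[7]=3 grow→box=[7,10)
i=8: min(r-i=2, Z[1]=0)=0; Z[8]=0
i=9: min(r-i=1, Z[2]=0)=0; Z[9]=0
i=10: fresh scan; Z[10]=0
i=11: fresh scan; Z[11]=0
i=12: fresh scan; Z[12]=0
i=13: fresh scan; Z[13]=1 grow→box=[13,14)
i=14: fresh scan; Z[14]=0
i=15: fresh scan; Z[15]=1 grow→box=[15,16)
i=16: fresh scan; Z[16]=1 grow→box=[16,17)
i=17: fresh scan; Z[17]=3 grow→box=[17,20)
i=18: min(r-i=2, Z[1]=0)=0; Z[18]=0
i=19: min(r-i=1, Z[2]=0)=0; Z[19]=0

[20, 0, 0, 0, 3, 0, 0, 3, 0, 0, 0, 0, 0, 1, 0, 1, 1, 3, 0, 0]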